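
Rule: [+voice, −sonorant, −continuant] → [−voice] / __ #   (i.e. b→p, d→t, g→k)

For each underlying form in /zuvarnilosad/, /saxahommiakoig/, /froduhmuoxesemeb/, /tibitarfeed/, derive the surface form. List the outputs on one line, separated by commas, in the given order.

zuvarnilosat, saxahommiakoik, froduhmuoxesemep, tibitarfeet

/zuvarnilosad/: /d/ is a voiced stop in word-final position, so it devoices to [t]. → [zuvarnilosat].
/saxahommiakoig/: /g/ is a voiced stop in word-final position, so it devoices to [k]. → [saxahommiakoik].
/froduhmuoxesemeb/: /b/ is a voiced stop in word-final position, so it devoices to [p]. → [froduhmuoxesemep].
/tibitarfeed/: /d/ is a voiced stop in word-final position, so it devoices to [t]. → [tibitarfeet].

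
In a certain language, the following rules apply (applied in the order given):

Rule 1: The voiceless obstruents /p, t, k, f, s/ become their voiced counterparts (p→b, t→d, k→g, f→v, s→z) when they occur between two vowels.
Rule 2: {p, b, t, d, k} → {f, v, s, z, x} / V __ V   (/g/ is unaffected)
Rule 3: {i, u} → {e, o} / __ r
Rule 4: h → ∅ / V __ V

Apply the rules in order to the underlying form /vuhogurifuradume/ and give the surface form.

vuogorivorazume

Rule 1 (intervocalic voicing): /f/ is a voiceless obstruent between vowels /i/ and /u/, so it voices to [v]. /vuhogurifuradume/ → vuhogurivuradume.
Rule 2 (intervocalic spirantization): /d/ is a stop between vowels /a/ and /u/, so it spirantizes to the fricative [z]. /vuhogurivuradume/ → vuhogurivurazume.
Rule 3 (pre-rhotic lowering): /u/ is a high vowel immediately before /r/, so it lowers to [o]. /u/ is a high vowel immediately before /r/, so it lowers to [o]. /vuhogurivurazume/ → vuhogorivorazume.
Rule 4 (intervocalic h-deletion): /h/ occurs between vowels /u/ and /o/, so it deletes. /vuhogorivorazume/ → vuogorivorazume.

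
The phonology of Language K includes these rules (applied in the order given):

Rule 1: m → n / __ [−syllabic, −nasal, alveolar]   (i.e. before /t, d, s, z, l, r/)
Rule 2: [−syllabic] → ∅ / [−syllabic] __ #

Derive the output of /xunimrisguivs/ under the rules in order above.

Rule 1 (nasal place assimilation): /m/ precedes the alveolar consonant /r/, so it assimilates in place to [n]. /xunimrisguivs/ → xuninrisguivs.
Rule 2 (final cluster simplification): /s/ is the second consonant of a word-final cluster /vs/, so it deletes. /xuninrisguivs/ → xuninrisguiv.

xuninrisguiv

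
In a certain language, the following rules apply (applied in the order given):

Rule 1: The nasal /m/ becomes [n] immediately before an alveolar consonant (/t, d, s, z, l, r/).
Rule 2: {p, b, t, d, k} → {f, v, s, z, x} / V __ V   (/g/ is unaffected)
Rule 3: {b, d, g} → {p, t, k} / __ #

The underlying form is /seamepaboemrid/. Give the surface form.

seamefavoenrit

Rule 1 (nasal place assimilation): /m/ precedes the alveolar consonant /r/, so it assimilates in place to [n]. /seamepaboemrid/ → seamepaboenrid.
Rule 2 (intervocalic spirantization): /p/ is a stop between vowels /e/ and /a/, so it spirantizes to the fricative [f]. /b/ is a stop between vowels /a/ and /o/, so it spirantizes to the fricative [v]. /seamepaboenrid/ → seamefavoenrid.
Rule 3 (final devoicing): /d/ is a voiced stop in word-final position, so it devoices to [t]. /seamefavoenrid/ → seamefavoenrit.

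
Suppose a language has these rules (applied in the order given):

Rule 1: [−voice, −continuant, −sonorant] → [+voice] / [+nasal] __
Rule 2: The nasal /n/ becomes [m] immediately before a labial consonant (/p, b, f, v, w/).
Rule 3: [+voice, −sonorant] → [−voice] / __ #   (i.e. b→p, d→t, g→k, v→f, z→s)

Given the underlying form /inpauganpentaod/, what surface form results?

Rule 1 (post-nasal voicing): /p/ is a voiceless stop immediately after the nasal /n/, so it voices to [b]. /p/ is a voiceless stop immediately after the nasal /n/, so it voices to [b]. /t/ is a voiceless stop immediately after the nasal /n/, so it voices to [d]. /inpauganpentaod/ → inbauganbendaod.
Rule 2 (nasal place assimilation): /n/ precedes the labial consonant /b/, so it assimilates in place to [m]. /n/ precedes the labial consonant /b/, so it assimilates in place to [m]. /inbauganbendaod/ → imbaugambendaod.
Rule 3 (final devoicing): /d/ is a voiced obstruent in word-final position, so it devoices to [t]. /imbaugambendaod/ → imbaugambendaot.

imbaugambendaot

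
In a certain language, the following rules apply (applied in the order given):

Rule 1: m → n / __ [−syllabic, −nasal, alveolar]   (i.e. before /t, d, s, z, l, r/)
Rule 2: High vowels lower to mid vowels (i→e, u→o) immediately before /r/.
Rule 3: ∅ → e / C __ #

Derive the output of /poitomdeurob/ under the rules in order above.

poitondeorobe

Rule 1 (nasal place assimilation): /m/ precedes the alveolar consonant /d/, so it assimilates in place to [n]. /poitomdeurob/ → poitondeurob.
Rule 2 (pre-rhotic lowering): /u/ is a high vowel immediately before /r/, so it lowers to [o]. /poitondeurob/ → poitondeorob.
Rule 3 (final e-epenthesis): the form ends in the consonant /b/, so [e] is inserted word-finally. /poitondeorob/ → poitondeorobe.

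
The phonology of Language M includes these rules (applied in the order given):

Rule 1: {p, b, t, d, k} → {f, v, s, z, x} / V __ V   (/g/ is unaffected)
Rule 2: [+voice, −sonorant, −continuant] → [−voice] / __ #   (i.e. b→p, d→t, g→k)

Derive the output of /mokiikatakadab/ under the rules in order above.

moxiixasaxazap

Rule 1 (intervocalic spirantization): /k/ is a stop between vowels /o/ and /i/, so it spirantizes to the fricative [x]. /k/ is a stop between vowels /i/ and /a/, so it spirantizes to the fricative [x]. /t/ is a stop between vowels /a/ and /a/, so it spirantizes to the fricative [s]. /k/ is a stop between vowels /a/ and /a/, so it spirantizes to the fricative [x]. /d/ is a stop between vowels /a/ and /a/, so it spirantizes to the fricative [z]. /mokiikatakadab/ → moxiixasaxazab.
Rule 2 (final devoicing): /b/ is a voiced stop in word-final position, so it devoices to [p]. /moxiixasaxazab/ → moxiixasaxazap.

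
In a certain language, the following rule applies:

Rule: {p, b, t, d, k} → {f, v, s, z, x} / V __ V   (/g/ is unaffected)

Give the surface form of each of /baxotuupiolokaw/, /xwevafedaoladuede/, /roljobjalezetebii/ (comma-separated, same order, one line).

baxosuufioloxaw, xwevafezaolazueze, roljobjalezesevii

/baxotuupiolokaw/: /t/ is a stop between vowels /o/ and /u/, so it spirantizes to the fricative [s]. /p/ is a stop between vowels /u/ and /i/, so it spirantizes to the fricative [f]. /k/ is a stop between vowels /o/ and /a/, so it spirantizes to the fricative [x]. → [baxosuufioloxaw].
/xwevafedaoladuede/: /d/ is a stop between vowels /e/ and /a/, so it spirantizes to the fricative [z]. /d/ is a stop between vowels /a/ and /u/, so it spirantizes to the fricative [z]. /d/ is a stop between vowels /e/ and /e/, so it spirantizes to the fricative [z]. → [xwevafezaolazueze].
/roljobjalezetebii/: /t/ is a stop between vowels /e/ and /e/, so it spirantizes to the fricative [s]. /b/ is a stop between vowels /e/ and /i/, so it spirantizes to the fricative [v]. → [roljobjalezesevii].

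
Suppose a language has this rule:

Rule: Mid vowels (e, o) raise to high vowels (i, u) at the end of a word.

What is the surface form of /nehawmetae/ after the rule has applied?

nehawmetai

Scanning /nehawmetae/: /e/ at position 2 is not in the conditioning environment; /e/ at position 7 is not in the conditioning environment; /e/ is a mid vowel in word-final position, so it raises to [i].
Result: [nehawmetai].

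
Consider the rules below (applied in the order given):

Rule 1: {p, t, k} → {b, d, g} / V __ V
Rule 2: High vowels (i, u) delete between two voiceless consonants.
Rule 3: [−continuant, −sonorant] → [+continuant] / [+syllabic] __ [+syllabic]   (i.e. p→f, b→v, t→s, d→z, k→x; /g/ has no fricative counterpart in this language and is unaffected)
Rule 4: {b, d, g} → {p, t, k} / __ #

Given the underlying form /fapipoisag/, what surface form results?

Rule 1 (intervocalic voicing): /p/ is a voiceless stop between vowels /a/ and /i/, so it voices to [b]. /p/ is a voiceless stop between vowels /i/ and /o/, so it voices to [b]. /fapipoisag/ → fabiboisag.
Rule 2 (high vowel syncope): no segment meets the environment; /fabiboisag/ is unchanged.
Rule 3 (intervocalic spirantization): /b/ is a stop between vowels /a/ and /i/, so it spirantizes to the fricative [v]. /b/ is a stop between vowels /i/ and /o/, so it spirantizes to the fricative [v]. /fabiboisag/ → favivoisag.
Rule 4 (final devoicing): /g/ is a voiced stop in word-final position, so it devoices to [k]. /favivoisag/ → favivoisak.

favivoisak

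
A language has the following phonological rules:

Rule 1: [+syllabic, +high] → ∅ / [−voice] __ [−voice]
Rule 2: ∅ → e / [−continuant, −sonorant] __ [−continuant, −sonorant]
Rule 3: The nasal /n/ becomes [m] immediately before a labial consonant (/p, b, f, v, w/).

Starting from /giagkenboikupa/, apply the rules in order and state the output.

Rule 1 (high vowel syncope): /u/ is a high vowel flanked by voiceless consonants /k/ and /p/, so it deletes. /giagkenboikupa/ → giagkenboikpa.
Rule 2 (stop-cluster e-epenthesis): /g/ and /k/ form a stop–stop cluster, so [e] is inserted between them. /k/ and /p/ form a stop–stop cluster, so [e] is inserted between them. /giagkenboikpa/ → giagekenboikepa.
Rule 3 (nasal place assimilation): /n/ precedes the labial consonant /b/, so it assimilates in place to [m]. /giagekenboikepa/ → giagekemboikepa.

giagekemboikepa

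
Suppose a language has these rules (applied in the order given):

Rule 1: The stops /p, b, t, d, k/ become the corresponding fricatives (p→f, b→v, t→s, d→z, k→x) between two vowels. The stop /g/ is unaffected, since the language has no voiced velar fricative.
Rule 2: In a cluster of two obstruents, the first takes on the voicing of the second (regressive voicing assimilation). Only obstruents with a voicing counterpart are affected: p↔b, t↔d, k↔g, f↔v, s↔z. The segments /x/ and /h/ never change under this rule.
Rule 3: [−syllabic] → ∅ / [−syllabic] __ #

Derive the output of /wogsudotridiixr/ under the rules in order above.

woksuzotriziix

Rule 1 (intervocalic spirantization): /d/ is a stop between vowels /u/ and /o/, so it spirantizes to the fricative [z]. /d/ is a stop between vowels /i/ and /i/, so it spirantizes to the fricative [z]. /wogsudotridiixr/ → wogsuzotriziixr.
Rule 2 (regressive voicing assimilation): /g/ precedes the voiceless obstruent /s/, so it devoices to [k] by assimilation. /wogsuzotriziixr/ → woksuzotriziixr.
Rule 3 (final cluster simplification): /r/ is the second consonant of a word-final cluster /xr/, so it deletes. /woksuzotriziixr/ → woksuzotriziix.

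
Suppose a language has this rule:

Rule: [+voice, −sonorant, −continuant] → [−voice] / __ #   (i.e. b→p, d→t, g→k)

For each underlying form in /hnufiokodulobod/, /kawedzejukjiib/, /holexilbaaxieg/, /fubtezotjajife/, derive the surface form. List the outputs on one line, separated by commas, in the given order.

/hnufiokodulobod/: /d/ is a voiced stop in word-final position, so it devoices to [t]. → [hnufiokodulobot].
/kawedzejukjiib/: /b/ is a voiced stop in word-final position, so it devoices to [p]. → [kawedzejukjiip].
/holexilbaaxieg/: /g/ is a voiced stop in word-final position, so it devoices to [k]. → [holexilbaaxiek].
/fubtezotjajife/: the rule's environment is not met; surfaces unchanged as [fubtezotjajife].

hnufiokodulobot, kawedzejukjiip, holexilbaaxiek, fubtezotjajife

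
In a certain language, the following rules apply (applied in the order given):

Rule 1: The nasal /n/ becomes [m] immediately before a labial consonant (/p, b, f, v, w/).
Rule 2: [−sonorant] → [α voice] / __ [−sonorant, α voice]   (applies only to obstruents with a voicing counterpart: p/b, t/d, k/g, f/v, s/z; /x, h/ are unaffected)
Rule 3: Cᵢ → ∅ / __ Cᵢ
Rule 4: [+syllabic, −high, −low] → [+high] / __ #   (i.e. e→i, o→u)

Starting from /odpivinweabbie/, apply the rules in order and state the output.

Rule 1 (nasal place assimilation): /n/ precedes the labial consonant /w/, so it assimilates in place to [m]. /odpivinweabbie/ → odpivimweabbie.
Rule 2 (regressive voicing assimilation): /d/ precedes the voiceless obstruent /p/, so it devoices to [t] by assimilation. /odpivimweabbie/ → otpivimweabbie.
Rule 3 (degemination): /bb/ is a geminate; the first /b/ deletes. /otpivimweabbie/ → otpivimweabie.
Rule 4 (final vowel raising): /e/ is a mid vowel in word-final position, so it raises to [i]. /otpivimweabie/ → otpivimweabii.

otpivimweabii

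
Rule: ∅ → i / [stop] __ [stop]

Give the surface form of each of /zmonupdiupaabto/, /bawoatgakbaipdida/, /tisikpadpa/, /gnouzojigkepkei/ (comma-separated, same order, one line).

zmonupidiupaabito, bawoatigakibaipidida, tisikipadipa, gnouzojigikepikei

/zmonupdiupaabto/: /p/ and /d/ form a stop–stop cluster, so [i] is inserted between them. /b/ and /t/ form a stop–stop cluster, so [i] is inserted between them. → [zmonupidiupaabito].
/bawoatgakbaipdida/: /t/ and /g/ form a stop–stop cluster, so [i] is inserted between them. /k/ and /b/ form a stop–stop cluster, so [i] is inserted between them. /p/ and /d/ form a stop–stop cluster, so [i] is inserted between them. → [bawoatigakibaipidida].
/tisikpadpa/: /k/ and /p/ form a stop–stop cluster, so [i] is inserted between them. /d/ and /p/ form a stop–stop cluster, so [i] is inserted between them. → [tisikipadipa].
/gnouzojigkepkei/: /g/ and /k/ form a stop–stop cluster, so [i] is inserted between them. /p/ and /k/ form a stop–stop cluster, so [i] is inserted between them. → [gnouzojigikepikei].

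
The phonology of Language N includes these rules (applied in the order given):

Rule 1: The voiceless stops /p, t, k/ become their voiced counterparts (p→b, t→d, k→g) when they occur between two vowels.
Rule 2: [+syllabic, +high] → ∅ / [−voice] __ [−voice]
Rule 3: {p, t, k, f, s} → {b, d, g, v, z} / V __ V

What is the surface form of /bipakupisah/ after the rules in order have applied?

bibagubizah

Rule 1 (intervocalic voicing): /p/ is a voiceless stop between vowels /i/ and /a/, so it voices to [b]. /k/ is a voiceless stop between vowels /a/ and /u/, so it voices to [g]. /p/ is a voiceless stop between vowels /u/ and /i/, so it voices to [b]. /bipakupisah/ → bibagubisah.
Rule 2 (high vowel syncope): no segment meets the environment; /bibagubisah/ is unchanged.
Rule 3 (intervocalic voicing): /s/ is a voiceless obstruent between vowels /i/ and /a/, so it voices to [z]. /bibagubisah/ → bibagubizah.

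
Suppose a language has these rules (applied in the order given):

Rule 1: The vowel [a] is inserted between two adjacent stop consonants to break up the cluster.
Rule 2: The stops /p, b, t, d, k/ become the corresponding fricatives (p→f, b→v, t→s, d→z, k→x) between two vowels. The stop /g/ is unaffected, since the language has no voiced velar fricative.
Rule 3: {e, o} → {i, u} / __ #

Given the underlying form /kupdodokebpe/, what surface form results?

Rule 1 (stop-cluster a-epenthesis): /p/ and /d/ form a stop–stop cluster, so [a] is inserted between them. /b/ and /p/ form a stop–stop cluster, so [a] is inserted between them. /kupdodokebpe/ → kupadodokebape.
Rule 2 (intervocalic spirantization): /p/ is a stop between vowels /u/ and /a/, so it spirantizes to the fricative [f]. /d/ is a stop between vowels /a/ and /o/, so it spirantizes to the fricative [z]. /d/ is a stop between vowels /o/ and /o/, so it spirantizes to the fricative [z]. /k/ is a stop between vowels /o/ and /e/, so it spirantizes to the fricative [x]. /b/ is a stop between vowels /e/ and /a/, so it spirantizes to the fricative [v]. /p/ is a stop between vowels /a/ and /e/, so it spirantizes to the fricative [f]. /kupadodokebape/ → kufazozoxevafe.
Rule 3 (final vowel raising): /e/ is a mid vowel in word-final position, so it raises to [i]. /kufazozoxevafe/ → kufazozoxevafi.

kufazozoxevafi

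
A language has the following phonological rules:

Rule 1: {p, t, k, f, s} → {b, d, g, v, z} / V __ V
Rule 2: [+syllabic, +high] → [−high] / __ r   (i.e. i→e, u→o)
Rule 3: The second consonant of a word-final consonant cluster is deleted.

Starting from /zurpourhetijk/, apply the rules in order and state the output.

Rule 1 (intervocalic voicing): /t/ is a voiceless obstruent between vowels /e/ and /i/, so it voices to [d]. /zurpourhetijk/ → zurpourhedijk.
Rule 2 (pre-rhotic lowering): /u/ is a high vowel immediately before /r/, so it lowers to [o]. /u/ is a high vowel immediately before /r/, so it lowers to [o]. /zurpourhedijk/ → zorpoorhedijk.
Rule 3 (final cluster simplification): /k/ is the second consonant of a word-final cluster /jk/, so it deletes. /zorpoorhedijk/ → zorpoorhedij.

zorpoorhedij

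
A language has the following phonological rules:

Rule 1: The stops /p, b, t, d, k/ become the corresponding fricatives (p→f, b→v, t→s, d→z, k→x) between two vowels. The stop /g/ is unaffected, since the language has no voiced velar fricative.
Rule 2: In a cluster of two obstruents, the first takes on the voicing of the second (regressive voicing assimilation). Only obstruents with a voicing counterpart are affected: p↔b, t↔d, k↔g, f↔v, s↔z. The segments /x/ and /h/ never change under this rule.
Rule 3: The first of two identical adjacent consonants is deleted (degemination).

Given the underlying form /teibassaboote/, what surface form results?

teivasavoose

Rule 1 (intervocalic spirantization): /b/ is a stop between vowels /i/ and /a/, so it spirantizes to the fricative [v]. /b/ is a stop between vowels /a/ and /o/, so it spirantizes to the fricative [v]. /t/ is a stop between vowels /o/ and /e/, so it spirantizes to the fricative [s]. /teibassaboote/ → teivassavoose.
Rule 2 (regressive voicing assimilation): no segment meets the environment; /teivassavoose/ is unchanged.
Rule 3 (degemination): /ss/ is a geminate; the first /s/ deletes. /teivassavoose/ → teivasavoose.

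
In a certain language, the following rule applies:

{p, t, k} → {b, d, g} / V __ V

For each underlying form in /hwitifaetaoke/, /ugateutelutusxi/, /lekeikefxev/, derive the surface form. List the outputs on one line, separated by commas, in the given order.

hwidifaedaoge, ugadeudeludusxi, legeigefxev

/hwitifaetaoke/: /t/ is a voiceless stop between vowels /i/ and /i/, so it voices to [d]. /t/ is a voiceless stop between vowels /e/ and /a/, so it voices to [d]. /k/ is a voiceless stop between vowels /o/ and /e/, so it voices to [g]. → [hwidifaedaoge].
/ugateutelutusxi/: /t/ is a voiceless stop between vowels /a/ and /e/, so it voices to [d]. /t/ is a voiceless stop between vowels /u/ and /e/, so it voices to [d]. /t/ is a voiceless stop between vowels /u/ and /u/, so it voices to [d]. → [ugadeudeludusxi].
/lekeikefxev/: /k/ is a voiceless stop between vowels /e/ and /e/, so it voices to [g]. /k/ is a voiceless stop between vowels /i/ and /e/, so it voices to [g]. → [legeigefxev].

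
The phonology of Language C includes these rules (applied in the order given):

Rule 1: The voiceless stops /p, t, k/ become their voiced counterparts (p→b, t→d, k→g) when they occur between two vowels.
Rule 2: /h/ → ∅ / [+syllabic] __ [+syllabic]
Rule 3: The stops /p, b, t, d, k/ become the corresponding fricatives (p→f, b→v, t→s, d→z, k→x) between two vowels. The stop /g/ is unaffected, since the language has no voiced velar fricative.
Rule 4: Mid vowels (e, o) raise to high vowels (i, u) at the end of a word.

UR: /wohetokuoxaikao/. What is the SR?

woezoguoxaigau

Rule 1 (intervocalic voicing): /t/ is a voiceless stop between vowels /e/ and /o/, so it voices to [d]. /k/ is a voiceless stop between vowels /o/ and /u/, so it voices to [g]. /k/ is a voiceless stop between vowels /i/ and /a/, so it voices to [g]. /wohetokuoxaikao/ → wohedoguoxaigao.
Rule 2 (intervocalic h-deletion): /h/ occurs between vowels /o/ and /e/, so it deletes. /wohedoguoxaigao/ → woedoguoxaigao.
Rule 3 (intervocalic spirantization): /d/ is a stop between vowels /e/ and /o/, so it spirantizes to the fricative [z]. /woedoguoxaigao/ → woezoguoxaigao.
Rule 4 (final vowel raising): /o/ is a mid vowel in word-final position, so it raises to [u]. /woezoguoxaigao/ → woezoguoxaigau.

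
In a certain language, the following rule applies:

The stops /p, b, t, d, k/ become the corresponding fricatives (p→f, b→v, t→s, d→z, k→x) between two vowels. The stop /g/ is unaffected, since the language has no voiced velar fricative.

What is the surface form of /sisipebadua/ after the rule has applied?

sisifevazua

/p/ is a stop between vowels /i/ and /e/, so it spirantizes to the fricative [f].
/b/ is a stop between vowels /e/ and /a/, so it spirantizes to the fricative [v].
/d/ is a stop between vowels /a/ and /u/, so it spirantizes to the fricative [z].
Surface form: [sisifevazua].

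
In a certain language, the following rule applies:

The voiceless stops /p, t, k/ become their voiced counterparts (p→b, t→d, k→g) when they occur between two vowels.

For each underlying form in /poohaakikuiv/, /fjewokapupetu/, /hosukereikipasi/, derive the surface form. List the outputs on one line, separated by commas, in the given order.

poohaagiguiv, fjewogabubedu, hosugereigibasi

/poohaakikuiv/: /k/ is a voiceless stop between vowels /a/ and /i/, so it voices to [g]. /k/ is a voiceless stop between vowels /i/ and /u/, so it voices to [g]. → [poohaagiguiv].
/fjewokapupetu/: /k/ is a voiceless stop between vowels /o/ and /a/, so it voices to [g]. /p/ is a voiceless stop between vowels /a/ and /u/, so it voices to [b]. /p/ is a voiceless stop between vowels /u/ and /e/, so it voices to [b]. /t/ is a voiceless stop between vowels /e/ and /u/, so it voices to [d]. → [fjewogabubedu].
/hosukereikipasi/: /k/ is a voiceless stop between vowels /u/ and /e/, so it voices to [g]. /k/ is a voiceless stop between vowels /i/ and /i/, so it voices to [g]. /p/ is a voiceless stop between vowels /i/ and /a/, so it voices to [b]. → [hosugereigibasi].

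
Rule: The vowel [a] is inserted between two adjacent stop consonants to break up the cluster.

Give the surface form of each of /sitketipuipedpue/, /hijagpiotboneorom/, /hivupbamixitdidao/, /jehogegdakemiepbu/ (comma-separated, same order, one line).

/sitketipuipedpue/: /t/ and /k/ form a stop–stop cluster, so [a] is inserted between them. /d/ and /p/ form a stop–stop cluster, so [a] is inserted between them. → [sitaketipuipedapue].
/hijagpiotboneorom/: /g/ and /p/ form a stop–stop cluster, so [a] is inserted between them. /t/ and /b/ form a stop–stop cluster, so [a] is inserted between them. → [hijagapiotaboneorom].
/hivupbamixitdidao/: /p/ and /b/ form a stop–stop cluster, so [a] is inserted between them. /t/ and /d/ form a stop–stop cluster, so [a] is inserted between them. → [hivupabamixitadidao].
/jehogegdakemiepbu/: /g/ and /d/ form a stop–stop cluster, so [a] is inserted between them. /p/ and /b/ form a stop–stop cluster, so [a] is inserted between them. → [jehogegadakemiepabu].

sitaketipuipedapue, hijagapiotaboneorom, hivupabamixitadidao, jehogegadakemiepabu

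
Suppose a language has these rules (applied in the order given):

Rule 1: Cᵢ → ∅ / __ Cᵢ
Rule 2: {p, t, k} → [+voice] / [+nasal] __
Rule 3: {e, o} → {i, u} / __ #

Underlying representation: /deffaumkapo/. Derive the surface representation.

Rule 1 (degemination): /ff/ is a geminate; the first /f/ deletes. /deffaumkapo/ → defaumkapo.
Rule 2 (post-nasal voicing): /k/ is a voiceless stop immediately after the nasal /m/, so it voices to [g]. /defaumkapo/ → defaumgapo.
Rule 3 (final vowel raising): /o/ is a mid vowel in word-final position, so it raises to [u]. /defaumgapo/ → defaumgapu.

defaumgapu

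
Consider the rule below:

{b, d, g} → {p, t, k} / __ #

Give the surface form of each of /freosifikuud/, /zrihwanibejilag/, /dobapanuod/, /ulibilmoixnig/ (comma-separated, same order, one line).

freosifikuut, zrihwanibejilak, dobapanuot, ulibilmoixnik

/freosifikuud/: /d/ is a voiced stop in word-final position, so it devoices to [t]. → [freosifikuut].
/zrihwanibejilag/: /g/ is a voiced stop in word-final position, so it devoices to [k]. → [zrihwanibejilak].
/dobapanuod/: /d/ is a voiced stop in word-final position, so it devoices to [t]. → [dobapanuot].
/ulibilmoixnig/: /g/ is a voiced stop in word-final position, so it devoices to [k]. → [ulibilmoixnik].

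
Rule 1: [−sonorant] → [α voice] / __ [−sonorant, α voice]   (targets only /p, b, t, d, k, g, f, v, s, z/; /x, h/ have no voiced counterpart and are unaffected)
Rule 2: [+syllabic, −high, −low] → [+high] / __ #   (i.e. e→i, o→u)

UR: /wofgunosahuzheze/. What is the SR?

wovgunosahushezi

Rule 1 (regressive voicing assimilation): /f/ precedes the voiced obstruent /g/, so it voices to [v] by assimilation. /z/ precedes the voiceless obstruent /h/, so it devoices to [s] by assimilation. /wofgunosahuzheze/ → wovgunosahusheze.
Rule 2 (final vowel raising): /e/ is a mid vowel in word-final position, so it raises to [i]. /wovgunosahusheze/ → wovgunosahushezi.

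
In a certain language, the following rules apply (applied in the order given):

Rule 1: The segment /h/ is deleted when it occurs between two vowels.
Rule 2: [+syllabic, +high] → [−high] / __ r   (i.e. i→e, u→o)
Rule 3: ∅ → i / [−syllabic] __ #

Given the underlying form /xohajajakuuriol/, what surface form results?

Rule 1 (intervocalic h-deletion): /h/ occurs between vowels /o/ and /a/, so it deletes. /xohajajakuuriol/ → xoajajakuuriol.
Rule 2 (pre-rhotic lowering): /u/ is a high vowel immediately before /r/, so it lowers to [o]. /xoajajakuuriol/ → xoajajakuoriol.
Rule 3 (final i-epenthesis): the form ends in the consonant /l/, so [i] is inserted word-finally. /xoajajakuoriol/ → xoajajakuorioli.

xoajajakuorioli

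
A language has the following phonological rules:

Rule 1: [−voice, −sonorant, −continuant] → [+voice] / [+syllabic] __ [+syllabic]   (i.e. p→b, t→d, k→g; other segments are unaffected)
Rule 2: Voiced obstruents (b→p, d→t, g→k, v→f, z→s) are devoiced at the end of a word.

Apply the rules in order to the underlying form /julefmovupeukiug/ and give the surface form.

julefmovubeugiuk

Rule 1 (intervocalic voicing): /p/ is a voiceless stop between vowels /u/ and /e/, so it voices to [b]. /k/ is a voiceless stop between vowels /u/ and /i/, so it voices to [g]. /julefmovupeukiug/ → julefmovubeugiug.
Rule 2 (final devoicing): /g/ is a voiced obstruent in word-final position, so it devoices to [k]. /julefmovubeugiug/ → julefmovubeugiuk.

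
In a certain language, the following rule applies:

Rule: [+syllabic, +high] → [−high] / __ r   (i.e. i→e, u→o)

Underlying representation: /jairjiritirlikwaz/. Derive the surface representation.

jaerjeriterlikwaz

/i/ is a high vowel immediately before /r/, so it lowers to [e].
/i/ is a high vowel immediately before /r/, so it lowers to [e].
/i/ is a high vowel immediately before /r/, so it lowers to [e].
The other instances of /i/ do not occur in the required environment and remain unchanged.
Surface form: [jaerjeriterlikwaz].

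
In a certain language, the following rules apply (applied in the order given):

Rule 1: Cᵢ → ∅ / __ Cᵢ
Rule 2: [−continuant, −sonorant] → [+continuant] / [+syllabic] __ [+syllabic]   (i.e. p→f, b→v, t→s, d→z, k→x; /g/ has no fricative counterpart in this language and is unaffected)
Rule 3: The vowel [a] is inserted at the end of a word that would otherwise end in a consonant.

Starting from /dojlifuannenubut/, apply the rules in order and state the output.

dojlifuanenuvuta

Rule 1 (degemination): /nn/ is a geminate; the first /n/ deletes. /dojlifuannenubut/ → dojlifuanenubut.
Rule 2 (intervocalic spirantization): /b/ is a stop between vowels /u/ and /u/, so it spirantizes to the fricative [v]. /dojlifuanenubut/ → dojlifuanenuvut.
Rule 3 (final a-epenthesis): the form ends in the consonant /t/, so [a] is inserted word-finally. /dojlifuanenuvut/ → dojlifuanenuvuta.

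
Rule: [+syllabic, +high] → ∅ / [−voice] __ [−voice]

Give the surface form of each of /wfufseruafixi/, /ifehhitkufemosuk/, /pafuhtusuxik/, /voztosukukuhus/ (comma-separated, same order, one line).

/wfufseruafixi/: /u/ is a high vowel flanked by voiceless consonants /f/ and /f/, so it deletes. /i/ is a high vowel flanked by voiceless consonants /f/ and /x/, so it deletes. → [wffseruafxi].
/ifehhitkufemosuk/: /i/ is a high vowel flanked by voiceless consonants /h/ and /t/, so it deletes. /u/ is a high vowel flanked by voiceless consonants /k/ and /f/, so it deletes. /u/ is a high vowel flanked by voiceless consonants /s/ and /k/, so it deletes. → [ifehhtkfemosk].
/pafuhtusuxik/: /u/ is a high vowel flanked by voiceless consonants /f/ and /h/, so it deletes. /u/ is a high vowel flanked by voiceless consonants /t/ and /s/, so it deletes. /u/ is a high vowel flanked by voiceless consonants /s/ and /x/, so it deletes. /i/ is a high vowel flanked by voiceless consonants /x/ and /k/, so it deletes. → [pafhtsxk].
/voztosukukuhus/: /u/ is a high vowel flanked by voiceless consonants /s/ and /k/, so it deletes. /u/ is a high vowel flanked by voiceless consonants /k/ and /k/, so it deletes. /u/ is a high vowel flanked by voiceless consonants /k/ and /h/, so it deletes. /u/ is a high vowel flanked by voiceless consonants /h/ and /s/, so it deletes. → [voztoskkhs].

wffseruafxi, ifehhtkfemosk, pafhtsxk, voztoskkhs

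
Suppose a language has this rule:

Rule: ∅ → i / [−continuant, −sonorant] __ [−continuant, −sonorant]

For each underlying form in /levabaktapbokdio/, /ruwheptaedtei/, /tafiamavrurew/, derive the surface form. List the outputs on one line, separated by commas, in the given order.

levabakitapibokidio, ruwhepitaeditei, tafiamavrurew

/levabaktapbokdio/: /k/ and /t/ form a stop–stop cluster, so [i] is inserted between them. /p/ and /b/ form a stop–stop cluster, so [i] is inserted between them. /k/ and /d/ form a stop–stop cluster, so [i] is inserted between them. → [levabakitapibokidio].
/ruwheptaedtei/: /p/ and /t/ form a stop–stop cluster, so [i] is inserted between them. /d/ and /t/ form a stop–stop cluster, so [i] is inserted between them. → [ruwhepitaeditei].
/tafiamavrurew/: the rule's environment is not met; surfaces unchanged as [tafiamavrurew].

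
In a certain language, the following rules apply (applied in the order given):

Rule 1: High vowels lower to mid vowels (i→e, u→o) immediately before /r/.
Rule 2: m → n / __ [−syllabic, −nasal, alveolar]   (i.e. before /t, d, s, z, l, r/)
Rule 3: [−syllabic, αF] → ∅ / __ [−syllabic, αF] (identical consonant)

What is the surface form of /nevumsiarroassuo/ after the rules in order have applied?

nevunsiaroasuo

Rule 1 (pre-rhotic lowering): no segment meets the environment; /nevumsiarroassuo/ is unchanged.
Rule 2 (nasal place assimilation): /m/ precedes the alveolar consonant /s/, so it assimilates in place to [n]. /nevumsiarroassuo/ → nevunsiarroassuo.
Rule 3 (degemination): /rr/ is a geminate; the first /r/ deletes. /ss/ is a geminate; the first /s/ deletes. /nevunsiarroassuo/ → nevunsiaroasuo.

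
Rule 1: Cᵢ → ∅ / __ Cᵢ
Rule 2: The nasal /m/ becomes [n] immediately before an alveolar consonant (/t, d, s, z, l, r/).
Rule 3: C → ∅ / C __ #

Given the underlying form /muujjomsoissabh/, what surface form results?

muujonsoisab

Rule 1 (degemination): /jj/ is a geminate; the first /j/ deletes. /ss/ is a geminate; the first /s/ deletes. /muujjomsoissabh/ → muujomsoisabh.
Rule 2 (nasal place assimilation): /m/ precedes the alveolar consonant /s/, so it assimilates in place to [n]. /muujomsoisabh/ → muujonsoisabh.
Rule 3 (final cluster simplification): /h/ is the second consonant of a word-final cluster /bh/, so it deletes. /muujonsoisabh/ → muujonsoisab.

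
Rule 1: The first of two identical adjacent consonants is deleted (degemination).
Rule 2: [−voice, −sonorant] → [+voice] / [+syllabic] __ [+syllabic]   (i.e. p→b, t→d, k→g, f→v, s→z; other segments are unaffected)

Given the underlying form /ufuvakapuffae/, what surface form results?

Rule 1 (degemination): /ff/ is a geminate; the first /f/ deletes. /ufuvakapuffae/ → ufuvakapufae.
Rule 2 (intervocalic voicing): /f/ is a voiceless obstruent between vowels /u/ and /u/, so it voices to [v]. /k/ is a voiceless obstruent between vowels /a/ and /a/, so it voices to [g]. /p/ is a voiceless obstruent between vowels /a/ and /u/, so it voices to [b]. /f/ is a voiceless obstruent between vowels /u/ and /a/, so it voices to [v]. /ufuvakapufae/ → uvuvagabuvae.

uvuvagabuvae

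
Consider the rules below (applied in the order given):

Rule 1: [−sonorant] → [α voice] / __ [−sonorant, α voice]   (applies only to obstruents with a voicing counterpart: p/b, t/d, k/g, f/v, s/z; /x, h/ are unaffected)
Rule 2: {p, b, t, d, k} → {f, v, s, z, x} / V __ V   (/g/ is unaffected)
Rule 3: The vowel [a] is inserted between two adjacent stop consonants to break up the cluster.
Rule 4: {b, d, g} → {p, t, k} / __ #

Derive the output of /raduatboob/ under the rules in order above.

razuadaboop

Rule 1 (regressive voicing assimilation): /t/ precedes the voiced obstruent /b/, so it voices to [d] by assimilation. /raduatboob/ → raduadboob.
Rule 2 (intervocalic spirantization): /d/ is a stop between vowels /a/ and /u/, so it spirantizes to the fricative [z]. /raduadboob/ → razuadboob.
Rule 3 (stop-cluster a-epenthesis): /d/ and /b/ form a stop–stop cluster, so [a] is inserted between them. /razuadboob/ → razuadaboob.
Rule 4 (final devoicing): /b/ is a voiced stop in word-final position, so it devoices to [p]. /razuadaboob/ → razuadaboop.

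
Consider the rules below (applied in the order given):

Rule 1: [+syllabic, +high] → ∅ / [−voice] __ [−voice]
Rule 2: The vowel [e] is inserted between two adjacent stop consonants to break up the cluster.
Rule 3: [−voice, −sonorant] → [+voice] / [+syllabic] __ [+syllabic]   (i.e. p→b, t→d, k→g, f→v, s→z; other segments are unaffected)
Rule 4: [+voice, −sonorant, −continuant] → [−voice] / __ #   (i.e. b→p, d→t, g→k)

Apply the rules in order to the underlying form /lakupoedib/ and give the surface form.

Rule 1 (high vowel syncope): /u/ is a high vowel flanked by voiceless consonants /k/ and /p/, so it deletes. /lakupoedib/ → lakpoedib.
Rule 2 (stop-cluster e-epenthesis): /k/ and /p/ form a stop–stop cluster, so [e] is inserted between them. /lakpoedib/ → lakepoedib.
Rule 3 (intervocalic voicing): /k/ is a voiceless obstruent between vowels /a/ and /e/, so it voices to [g]. /p/ is a voiceless obstruent between vowels /e/ and /o/, so it voices to [b]. /lakepoedib/ → lageboedib.
Rule 4 (final devoicing): /b/ is a voiced stop in word-final position, so it devoices to [p]. /lageboedib/ → lageboedip.

lageboedip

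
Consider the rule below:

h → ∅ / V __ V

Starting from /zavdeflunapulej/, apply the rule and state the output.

No segment of /zavdeflunapulej/ meets the structural description of the rule, so the form surfaces unchanged.

zavdeflunapulej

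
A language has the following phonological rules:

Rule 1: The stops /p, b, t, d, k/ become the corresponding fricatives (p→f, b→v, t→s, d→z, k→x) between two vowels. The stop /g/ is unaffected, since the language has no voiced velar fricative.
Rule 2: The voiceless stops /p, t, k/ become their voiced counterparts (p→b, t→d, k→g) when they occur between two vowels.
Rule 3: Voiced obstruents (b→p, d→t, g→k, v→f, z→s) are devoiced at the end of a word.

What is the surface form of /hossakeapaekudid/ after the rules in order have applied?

Rule 1 (intervocalic spirantization): /k/ is a stop between vowels /a/ and /e/, so it spirantizes to the fricative [x]. /p/ is a stop between vowels /a/ and /a/, so it spirantizes to the fricative [f]. /k/ is a stop between vowels /e/ and /u/, so it spirantizes to the fricative [x]. /d/ is a stop between vowels /u/ and /i/, so it spirantizes to the fricative [z]. /hossakeapaekudid/ → hossaxeafaexuzid.
Rule 2 (intervocalic voicing): no segment meets the environment; /hossaxeafaexuzid/ is unchanged.
Rule 3 (final devoicing): /d/ is a voiced obstruent in word-final position, so it devoices to [t]. /hossaxeafaexuzid/ → hossaxeafaexuzit.

hossaxeafaexuzit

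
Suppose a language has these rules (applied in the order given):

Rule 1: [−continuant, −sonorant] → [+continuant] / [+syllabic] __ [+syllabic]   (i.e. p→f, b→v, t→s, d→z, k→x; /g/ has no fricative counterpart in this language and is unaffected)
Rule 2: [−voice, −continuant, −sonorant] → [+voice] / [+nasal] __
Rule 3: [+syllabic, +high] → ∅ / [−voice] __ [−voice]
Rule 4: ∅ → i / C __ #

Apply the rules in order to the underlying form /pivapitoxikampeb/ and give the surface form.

Rule 1 (intervocalic spirantization): /p/ is a stop between vowels /a/ and /i/, so it spirantizes to the fricative [f]. /t/ is a stop between vowels /i/ and /o/, so it spirantizes to the fricative [s]. /k/ is a stop between vowels /i/ and /a/, so it spirantizes to the fricative [x]. /pivapitoxikampeb/ → pivafisoxixampeb.
Rule 2 (post-nasal voicing): /p/ is a voiceless stop immediately after the nasal /m/, so it voices to [b]. /pivafisoxixampeb/ → pivafisoxixambeb.
Rule 3 (high vowel syncope): /i/ is a high vowel flanked by voiceless consonants /f/ and /s/, so it deletes. /i/ is a high vowel flanked by voiceless consonants /x/ and /x/, so it deletes. /pivafisoxixambeb/ → pivafsoxxambeb.
Rule 4 (final i-epenthesis): the form ends in the consonant /b/, so [i] is inserted word-finally. /pivafsoxxambeb/ → pivafsoxxambebi.

pivafsoxxambebi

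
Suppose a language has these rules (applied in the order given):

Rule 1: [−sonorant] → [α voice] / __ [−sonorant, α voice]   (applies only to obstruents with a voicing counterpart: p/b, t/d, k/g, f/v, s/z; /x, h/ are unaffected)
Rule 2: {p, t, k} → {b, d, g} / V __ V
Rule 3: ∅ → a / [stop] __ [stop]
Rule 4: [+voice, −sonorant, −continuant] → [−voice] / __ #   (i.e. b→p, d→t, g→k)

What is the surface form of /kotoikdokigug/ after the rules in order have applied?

kodoigadogiguk

Rule 1 (regressive voicing assimilation): /k/ precedes the voiced obstruent /d/, so it voices to [g] by assimilation. /kotoikdokigug/ → kotoigdokigug.
Rule 2 (intervocalic voicing): /t/ is a voiceless stop between vowels /o/ and /o/, so it voices to [d]. /k/ is a voiceless stop between vowels /o/ and /i/, so it voices to [g]. /kotoigdokigug/ → kodoigdogigug.
Rule 3 (stop-cluster a-epenthesis): /g/ and /d/ form a stop–stop cluster, so [a] is inserted between them. /kodoigdogigug/ → kodoigadogigug.
Rule 4 (final devoicing): /g/ is a voiced stop in word-final position, so it devoices to [k]. /kodoigadogigug/ → kodoigadogiguk.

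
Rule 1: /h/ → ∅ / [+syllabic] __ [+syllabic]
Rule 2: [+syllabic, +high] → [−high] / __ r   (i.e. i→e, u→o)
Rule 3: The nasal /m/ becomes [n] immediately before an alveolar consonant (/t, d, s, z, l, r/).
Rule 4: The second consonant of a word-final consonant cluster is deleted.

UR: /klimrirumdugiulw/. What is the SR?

klinrerundugiul

Rule 1 (intervocalic h-deletion): no segment meets the environment; /klimrirumdugiulw/ is unchanged.
Rule 2 (pre-rhotic lowering): /i/ is a high vowel immediately before /r/, so it lowers to [e]. /klimrirumdugiulw/ → klimrerumdugiulw.
Rule 3 (nasal place assimilation): /m/ precedes the alveolar consonant /r/, so it assimilates in place to [n]. /m/ precedes the alveolar consonant /d/, so it assimilates in place to [n]. /klimrerumdugiulw/ → klinrerundugiulw.
Rule 4 (final cluster simplification): /w/ is the second consonant of a word-final cluster /lw/, so it deletes. /klinrerundugiulw/ → klinrerundugiul.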